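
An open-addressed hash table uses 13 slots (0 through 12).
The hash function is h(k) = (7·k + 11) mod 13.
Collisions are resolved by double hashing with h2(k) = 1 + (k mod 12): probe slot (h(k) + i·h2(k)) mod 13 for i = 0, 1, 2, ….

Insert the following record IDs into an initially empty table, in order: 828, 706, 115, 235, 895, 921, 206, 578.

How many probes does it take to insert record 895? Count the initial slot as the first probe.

Insert 828: h=9, slot 9 empty -> index 9.
Insert 706: h=0, slot 0 empty -> index 0.
Insert 115: h=10, slot 10 empty -> index 10.
Insert 235: h=5, slot 5 empty -> index 5.
Insert 895: h=10, h2=8, slots 10,5,0 occupied -> index 8.
Insert 921: h=10, h2=10, slot 10 occupied -> index 7.
Insert 206: h=10, h2=3, slots 10,0 occupied -> index 3.
Insert 578: h=1, slot 1 empty -> index 1.
Table: [706, 578, ., 206, ., 235, ., 921, 895, 828, 115, ., .]

4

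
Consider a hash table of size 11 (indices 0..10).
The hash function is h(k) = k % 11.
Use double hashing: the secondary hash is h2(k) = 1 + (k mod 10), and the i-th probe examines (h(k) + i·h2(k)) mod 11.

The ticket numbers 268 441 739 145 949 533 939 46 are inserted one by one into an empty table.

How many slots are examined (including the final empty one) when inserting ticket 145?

Insert 268: h=4, slot 4 empty -> index 4.
Insert 441: h=1, slot 1 empty -> index 1.
Insert 739: h=2, slot 2 empty -> index 2.
Insert 145: h=2, h2=6, slot 2 occupied -> index 8.
Insert 949: h=3, slot 3 empty -> index 3.
Insert 533: h=5, slot 5 empty -> index 5.
Insert 939: h=4, h2=10, slots 4,3,2,1 occupied -> index 0.
Insert 46: h=2, h2=7, slot 2 occupied -> index 9.
Table: [939, 441, 739, 949, 268, 533, _, _, 145, 46, _]

2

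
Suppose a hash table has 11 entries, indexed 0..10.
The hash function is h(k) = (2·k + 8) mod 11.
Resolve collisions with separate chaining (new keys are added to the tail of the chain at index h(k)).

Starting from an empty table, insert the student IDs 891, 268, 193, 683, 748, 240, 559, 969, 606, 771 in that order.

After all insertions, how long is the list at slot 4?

2

891 -> bucket 8
268 -> bucket 5
193 -> bucket 9
683 -> bucket 10
748 -> bucket 8 (collision)
240 -> bucket 4
559 -> bucket 4 (collision)
969 -> bucket 10 (collision)
606 -> bucket 10 (collision)
771 -> bucket 10 (collision)
Final buckets:
0: .
1: .
2: .
3: .
4: 240 -> 559
5: 268
6: .
7: .
8: 891 -> 748
9: 193
10: 683 -> 969 -> 606 -> 771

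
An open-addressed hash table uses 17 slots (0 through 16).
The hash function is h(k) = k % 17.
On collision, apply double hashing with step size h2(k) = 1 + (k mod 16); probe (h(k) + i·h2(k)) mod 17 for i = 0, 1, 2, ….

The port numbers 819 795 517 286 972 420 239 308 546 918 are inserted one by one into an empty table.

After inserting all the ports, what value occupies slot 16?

Insert 819: h=3, slot 3 empty → index 3.
Insert 795: h=13, slot 13 empty → index 13.
Insert 517: h=7, slot 7 empty → index 7.
Insert 286: h=14, slot 14 empty → index 14.
Insert 972: h=3, h2=13, slot 3 occupied → index 16.
Insert 420: h=12, slot 12 empty → index 12.
Insert 239: h=1, slot 1 empty → index 1.
Insert 308: h=2, slot 2 empty → index 2.
Insert 546: h=2, h2=3, slot 2 occupied → index 5.
Insert 918: h=0, slot 0 empty → index 0.
Table: [918, 239, 308, 819, _, 546, _, 517, _, _, _, _, 420, 795, 286, _, 972]

972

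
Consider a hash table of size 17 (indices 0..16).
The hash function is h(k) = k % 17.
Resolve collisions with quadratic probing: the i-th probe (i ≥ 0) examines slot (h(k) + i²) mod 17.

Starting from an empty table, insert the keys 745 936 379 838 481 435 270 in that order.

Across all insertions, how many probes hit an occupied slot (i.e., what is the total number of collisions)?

Insert 745: h=14, slot 14 empty → index 14.
Insert 936: h=1, slot 1 empty → index 1.
Insert 379: h=5, slot 5 empty → index 5.
Insert 838: h=5, slot 5 occupied → index 6.
Insert 481: h=5, slots 5,6 occupied → index 9.
Insert 435: h=10, slot 10 empty → index 10.
Insert 270: h=15, slot 15 empty → index 15.
Table: [-, 936, -, -, -, 379, 838, -, -, 481, 435, -, -, -, 745, 270, -]

3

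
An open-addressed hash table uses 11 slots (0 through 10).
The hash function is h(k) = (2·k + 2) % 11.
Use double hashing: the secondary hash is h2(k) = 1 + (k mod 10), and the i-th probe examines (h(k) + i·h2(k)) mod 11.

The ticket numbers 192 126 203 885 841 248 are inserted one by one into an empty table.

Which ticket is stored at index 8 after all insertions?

126

192: h=1 → slot 1
126: h=1, h2=7, probe 1,8 → slot 8
203: h=1, h2=4, probe 1,5 → slot 5
885: h=1, h2=6, probe 1,7 → slot 7
841: h=1, h2=2, probe 1,3 → slot 3
248: h=3, h2=9, probe 3,1,10 → slot 10
Table: [∅, 192, ∅, 841, ∅, 203, ∅, 885, 126, ∅, 248]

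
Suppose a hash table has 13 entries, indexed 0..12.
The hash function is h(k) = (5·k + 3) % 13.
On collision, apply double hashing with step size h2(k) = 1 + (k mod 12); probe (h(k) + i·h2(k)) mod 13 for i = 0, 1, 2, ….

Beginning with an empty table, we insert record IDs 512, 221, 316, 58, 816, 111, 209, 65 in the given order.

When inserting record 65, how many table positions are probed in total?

2

512 hashes to 2; slot 2 is free → place at 2.
221 hashes to 3; slot 3 is free → place at 3.
316 hashes to 10; slot 10 is free → place at 10.
58 hashes to 7; slot 7 is free → place at 7.
816 hashes to 1; slot 1 is free → place at 1.
111 hashes to 12; slot 12 is free → place at 12.
209 hashes to 8; slot 8 is free → place at 8.
65 hashes to 3, h2=6; 3 taken → place at 9.
Table: [., 816, 512, 221, ., ., ., 58, 209, 65, 316, ., 111]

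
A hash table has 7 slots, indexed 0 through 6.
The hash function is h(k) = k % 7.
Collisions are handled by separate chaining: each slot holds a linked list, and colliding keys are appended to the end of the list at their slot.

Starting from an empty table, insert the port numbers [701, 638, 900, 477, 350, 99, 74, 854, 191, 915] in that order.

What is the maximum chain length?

4

Insert 701: h=1, bucket 1 empty → new chain.
Insert 638: h=1, bucket 1 nonempty → append to chain.
Insert 900: h=4, bucket 4 empty → new chain.
Insert 477: h=1, bucket 1 nonempty → append to chain.
Insert 350: h=0, bucket 0 empty → new chain.
Insert 99: h=1, bucket 1 nonempty → append to chain.
Insert 74: h=4, bucket 4 nonempty → append to chain.
Insert 854: h=0, bucket 0 nonempty → append to chain.
Insert 191: h=2, bucket 2 empty → new chain.
Insert 915: h=5, bucket 5 empty → new chain.
Final buckets:
0: 350 -> 854
1: 701 -> 638 -> 477 -> 99
2: 191
3: .
4: 900 -> 74
5: 915
6: .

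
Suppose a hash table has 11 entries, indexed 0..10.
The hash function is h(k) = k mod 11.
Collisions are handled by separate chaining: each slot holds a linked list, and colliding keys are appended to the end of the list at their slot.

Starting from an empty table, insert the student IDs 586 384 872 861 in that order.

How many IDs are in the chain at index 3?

586 -> bucket 3
384 -> bucket 10
872 -> bucket 3 (collision)
861 -> bucket 3 (collision)
Final buckets:
0: -
1: -
2: -
3: 586 -> 872 -> 861
4: -
5: -
6: -
7: -
8: -
9: -
10: 384

3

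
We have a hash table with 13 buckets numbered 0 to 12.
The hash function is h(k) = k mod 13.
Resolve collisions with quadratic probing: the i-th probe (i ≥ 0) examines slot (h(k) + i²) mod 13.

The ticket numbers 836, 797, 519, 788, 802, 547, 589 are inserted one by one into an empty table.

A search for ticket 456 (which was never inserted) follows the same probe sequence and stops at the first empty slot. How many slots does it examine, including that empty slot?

836 hashes to 4; slot 4 is free → place at 4.
797 hashes to 4; 4 taken → place at 5.
519 hashes to 12; slot 12 is free → place at 12.
788 hashes to 8; slot 8 is free → place at 8.
802 hashes to 9; slot 9 is free → place at 9.
547 hashes to 1; slot 1 is free → place at 1.
589 hashes to 4; 4,5,8 taken → place at 0.
Table: [589, 547, —, —, 836, 797, —, —, 788, 802, —, —, 519]
Lookup 456: h=1, probe 1,2 → slot 2 empty, not found.

2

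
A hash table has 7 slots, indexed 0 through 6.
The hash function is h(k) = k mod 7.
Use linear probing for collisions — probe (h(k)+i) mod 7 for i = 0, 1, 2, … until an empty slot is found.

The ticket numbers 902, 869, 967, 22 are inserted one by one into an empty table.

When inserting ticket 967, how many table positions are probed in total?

902 hashes to 6; slot 6 is free → place at 6.
869 hashes to 1; slot 1 is free → place at 1.
967 hashes to 1; 1 taken → place at 2.
22 hashes to 1; 1,2 taken → place at 3.
Table: [., 869, 967, 22, ., ., 902]

2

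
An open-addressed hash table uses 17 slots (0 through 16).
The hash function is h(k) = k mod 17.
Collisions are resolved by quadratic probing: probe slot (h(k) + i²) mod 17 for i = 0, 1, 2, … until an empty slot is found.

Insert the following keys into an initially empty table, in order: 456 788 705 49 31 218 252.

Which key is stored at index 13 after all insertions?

218

456 hashes to 14; slot 14 is free => place at 14.
788 hashes to 6; slot 6 is free => place at 6.
705 hashes to 8; slot 8 is free => place at 8.
49 hashes to 15; slot 15 is free => place at 15.
31 hashes to 14; 14,15 taken => place at 1.
218 hashes to 14; 14,15,1,6 taken => place at 13.
252 hashes to 14; 14,15,1,6,13 taken => place at 5.
Table: [_, 31, _, _, _, 252, 788, _, 705, _, _, _, _, 218, 456, 49, _]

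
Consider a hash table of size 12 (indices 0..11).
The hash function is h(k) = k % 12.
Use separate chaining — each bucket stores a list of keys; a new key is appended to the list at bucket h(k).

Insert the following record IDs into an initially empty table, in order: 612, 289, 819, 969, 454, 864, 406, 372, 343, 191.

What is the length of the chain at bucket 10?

Insert 612: h=0, bucket 0 empty -> new chain.
Insert 289: h=1, bucket 1 empty -> new chain.
Insert 819: h=3, bucket 3 empty -> new chain.
Insert 969: h=9, bucket 9 empty -> new chain.
Insert 454: h=10, bucket 10 empty -> new chain.
Insert 864: h=0, bucket 0 nonempty -> append to chain.
Insert 406: h=10, bucket 10 nonempty -> append to chain.
Insert 372: h=0, bucket 0 nonempty -> append to chain.
Insert 343: h=7, bucket 7 empty -> new chain.
Insert 191: h=11, bucket 11 empty -> new chain.
Final buckets:
0: 612 -> 864 -> 372
1: 289
2: ∅
3: 819
4: ∅
5: ∅
6: ∅
7: 343
8: ∅
9: 969
10: 454 -> 406
11: 191

2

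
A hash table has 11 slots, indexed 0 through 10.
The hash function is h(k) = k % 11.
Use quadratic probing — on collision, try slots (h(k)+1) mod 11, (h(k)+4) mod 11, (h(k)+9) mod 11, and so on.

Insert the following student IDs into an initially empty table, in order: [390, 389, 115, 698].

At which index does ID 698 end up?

9

Insert 390: h=5, slot 5 empty => index 5.
Insert 389: h=4, slot 4 empty => index 4.
Insert 115: h=5, slot 5 occupied => index 6.
Insert 698: h=5, slots 5,6 occupied => index 9.
Table: [-, -, -, -, 389, 390, 115, -, -, 698, -]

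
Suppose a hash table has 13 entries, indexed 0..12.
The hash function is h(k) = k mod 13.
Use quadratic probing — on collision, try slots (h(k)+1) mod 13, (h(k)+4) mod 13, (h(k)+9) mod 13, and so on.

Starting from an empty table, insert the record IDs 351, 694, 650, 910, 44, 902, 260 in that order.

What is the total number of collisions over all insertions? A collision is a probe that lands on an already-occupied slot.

351 hashes to 0; slot 0 is free => place at 0.
694 hashes to 5; slot 5 is free => place at 5.
650 hashes to 0; 0 taken => place at 1.
910 hashes to 0; 0,1 taken => place at 4.
44 hashes to 5; 5 taken => place at 6.
902 hashes to 5; 5,6 taken => place at 9.
260 hashes to 0; 0,1,4,9 taken => place at 3.
Table: [351, 650, ., 260, 910, 694, 44, ., ., 902, ., ., .]

10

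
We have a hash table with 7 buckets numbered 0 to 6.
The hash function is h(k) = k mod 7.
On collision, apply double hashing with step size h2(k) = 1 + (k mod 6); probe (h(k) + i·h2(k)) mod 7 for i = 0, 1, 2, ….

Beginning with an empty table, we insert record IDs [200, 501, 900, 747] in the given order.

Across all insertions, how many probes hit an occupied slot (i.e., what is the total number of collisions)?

200: h=4 -> slot 4
501: h=4, h2=4, probe 4,1 -> slot 1
900: h=4, h2=1, probe 4,5 -> slot 5
747: h=5, h2=4, probe 5,2 -> slot 2
Table: [∅, 501, 747, ∅, 200, 900, ∅]

3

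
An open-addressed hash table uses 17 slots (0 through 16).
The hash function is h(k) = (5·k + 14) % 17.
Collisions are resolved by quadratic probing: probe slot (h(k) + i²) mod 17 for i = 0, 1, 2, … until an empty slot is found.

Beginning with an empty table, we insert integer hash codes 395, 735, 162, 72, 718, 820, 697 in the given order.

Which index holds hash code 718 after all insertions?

9

395: h=0 → slot 0
735: h=0, probe 0,1 → slot 1
162: h=8 → slot 8
72: h=0, probe 0,1,4 → slot 4
718: h=0, probe 0,1,4,9 → slot 9
820: h=0, probe 0,1,4,9,16 → slot 16
697: h=14 → slot 14
Table: [395, 735, ., ., 72, ., ., ., 162, 718, ., ., ., ., 697, ., 820]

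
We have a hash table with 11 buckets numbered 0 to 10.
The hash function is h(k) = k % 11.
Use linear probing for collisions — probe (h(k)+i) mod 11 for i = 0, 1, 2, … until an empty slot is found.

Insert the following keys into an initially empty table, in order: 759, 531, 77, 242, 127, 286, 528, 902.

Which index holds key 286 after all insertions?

759 hashes to 0; slot 0 is free -> place at 0.
531 hashes to 3; slot 3 is free -> place at 3.
77 hashes to 0; 0 taken -> place at 1.
242 hashes to 0; 0,1 taken -> place at 2.
127 hashes to 6; slot 6 is free -> place at 6.
286 hashes to 0; 0,1,2,3 taken -> place at 4.
528 hashes to 0; 0,1,2,3,4 taken -> place at 5.
902 hashes to 0; 0,1,2,3,4,5,6 taken -> place at 7.
Table: [759, 77, 242, 531, 286, 528, 127, 902, ., ., .]

4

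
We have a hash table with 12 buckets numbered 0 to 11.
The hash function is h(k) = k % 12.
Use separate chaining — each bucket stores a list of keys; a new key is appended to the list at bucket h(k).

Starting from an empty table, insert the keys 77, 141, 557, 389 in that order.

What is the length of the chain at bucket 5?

3

77 → bucket 5
141 → bucket 9
557 → bucket 5 (collision)
389 → bucket 5 (collision)
Final buckets:
0: ∅
1: ∅
2: ∅
3: ∅
4: ∅
5: 77 -> 557 -> 389
6: ∅
7: ∅
8: ∅
9: 141
10: ∅
11: ∅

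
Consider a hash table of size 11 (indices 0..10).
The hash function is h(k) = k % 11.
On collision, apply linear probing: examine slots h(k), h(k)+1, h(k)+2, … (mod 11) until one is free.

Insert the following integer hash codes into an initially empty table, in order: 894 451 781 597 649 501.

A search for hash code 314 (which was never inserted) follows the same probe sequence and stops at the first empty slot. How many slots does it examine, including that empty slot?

894 hashes to 3; slot 3 is free → place at 3.
451 hashes to 0; slot 0 is free → place at 0.
781 hashes to 0; 0 taken → place at 1.
597 hashes to 3; 3 taken → place at 4.
649 hashes to 0; 0,1 taken → place at 2.
501 hashes to 6; slot 6 is free → place at 6.
Table: [451, 781, 649, 894, 597, ∅, 501, ∅, ∅, ∅, ∅]
Lookup 314: h=6, probe 6,7 → slot 7 empty, not found.

2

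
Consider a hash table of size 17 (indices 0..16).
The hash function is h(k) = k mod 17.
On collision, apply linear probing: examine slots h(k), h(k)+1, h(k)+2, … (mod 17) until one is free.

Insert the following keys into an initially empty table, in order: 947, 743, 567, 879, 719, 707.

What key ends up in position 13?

743

947: h=12 -> slot 12
743: h=12, probe 12,13 -> slot 13
567: h=6 -> slot 6
879: h=12, probe 12,13,14 -> slot 14
719: h=5 -> slot 5
707: h=10 -> slot 10
Table: [., ., ., ., ., 719, 567, ., ., ., 707, ., 947, 743, 879, ., .]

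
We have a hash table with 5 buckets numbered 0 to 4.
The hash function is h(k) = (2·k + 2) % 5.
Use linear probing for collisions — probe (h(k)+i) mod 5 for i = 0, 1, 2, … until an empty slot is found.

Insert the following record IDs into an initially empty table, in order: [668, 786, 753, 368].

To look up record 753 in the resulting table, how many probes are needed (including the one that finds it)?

3

Insert 668: h=3, slot 3 empty => index 3.
Insert 786: h=4, slot 4 empty => index 4.
Insert 753: h=3, slots 3,4 occupied => index 0.
Insert 368: h=3, slots 3,4,0 occupied => index 1.
Table: [753, 368, ., 668, 786]
Lookup 753: h=3, probe 3,4,0 → found at 0.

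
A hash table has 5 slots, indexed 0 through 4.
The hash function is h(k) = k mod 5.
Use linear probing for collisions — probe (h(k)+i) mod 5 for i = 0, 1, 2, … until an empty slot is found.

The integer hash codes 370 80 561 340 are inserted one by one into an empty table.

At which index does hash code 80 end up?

1

370: h=0 → slot 0
80: h=0, probe 0,1 → slot 1
561: h=1, probe 1,2 → slot 2
340: h=0, probe 0,1,2,3 → slot 3
Table: [370, 80, 561, 340, -]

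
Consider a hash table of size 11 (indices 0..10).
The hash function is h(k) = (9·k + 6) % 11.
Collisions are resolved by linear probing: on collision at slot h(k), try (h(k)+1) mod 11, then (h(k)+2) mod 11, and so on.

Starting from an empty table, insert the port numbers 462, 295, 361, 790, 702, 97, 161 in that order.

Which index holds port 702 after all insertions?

Insert 462: h=6, slot 6 empty => index 6.
Insert 295: h=10, slot 10 empty => index 10.
Insert 361: h=10, slot 10 occupied => index 0.
Insert 790: h=10, slots 10,0 occupied => index 1.
Insert 702: h=10, slots 10,0,1 occupied => index 2.
Insert 97: h=10, slots 10,0,1,2 occupied => index 3.
Insert 161: h=3, slot 3 occupied => index 4.
Table: [361, 790, 702, 97, 161, ∅, 462, ∅, ∅, ∅, 295]

2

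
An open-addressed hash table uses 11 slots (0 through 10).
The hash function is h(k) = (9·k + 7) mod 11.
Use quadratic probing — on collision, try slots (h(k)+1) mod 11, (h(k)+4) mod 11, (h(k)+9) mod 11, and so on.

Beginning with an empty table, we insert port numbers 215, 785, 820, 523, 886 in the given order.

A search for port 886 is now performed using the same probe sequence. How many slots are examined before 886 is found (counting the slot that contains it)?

215: h=6 => slot 6
785: h=10 => slot 10
820: h=6, probe 6,7 => slot 7
523: h=6, probe 6,7,10,4 => slot 4
886: h=6, probe 6,7,10,4,0 => slot 0
Table: [886, -, -, -, 523, -, 215, 820, -, -, 785]
Lookup 886: h=6, probe 6,7,10,4,0 → found at 0.

5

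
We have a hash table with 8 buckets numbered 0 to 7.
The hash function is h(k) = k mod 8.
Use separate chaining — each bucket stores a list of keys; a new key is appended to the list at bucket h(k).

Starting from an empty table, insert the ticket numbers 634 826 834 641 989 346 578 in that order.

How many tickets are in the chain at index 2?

5

Insert 634: h=2, bucket 2 empty -> new chain.
Insert 826: h=2, bucket 2 nonempty -> append to chain.
Insert 834: h=2, bucket 2 nonempty -> append to chain.
Insert 641: h=1, bucket 1 empty -> new chain.
Insert 989: h=5, bucket 5 empty -> new chain.
Insert 346: h=2, bucket 2 nonempty -> append to chain.
Insert 578: h=2, bucket 2 nonempty -> append to chain.
Final buckets:
0: —
1: 641
2: 634 -> 826 -> 834 -> 346 -> 578
3: —
4: —
5: 989
6: —
7: —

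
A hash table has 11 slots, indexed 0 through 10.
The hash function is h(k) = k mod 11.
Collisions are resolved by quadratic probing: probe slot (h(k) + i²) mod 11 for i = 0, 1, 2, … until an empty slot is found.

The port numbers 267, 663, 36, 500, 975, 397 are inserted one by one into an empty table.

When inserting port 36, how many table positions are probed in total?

267: h=3 -> slot 3
663: h=3, probe 3,4 -> slot 4
36: h=3, probe 3,4,7 -> slot 7
500: h=5 -> slot 5
975: h=7, probe 7,8 -> slot 8
397: h=1 -> slot 1
Table: [., 397, ., 267, 663, 500, ., 36, 975, ., .]

3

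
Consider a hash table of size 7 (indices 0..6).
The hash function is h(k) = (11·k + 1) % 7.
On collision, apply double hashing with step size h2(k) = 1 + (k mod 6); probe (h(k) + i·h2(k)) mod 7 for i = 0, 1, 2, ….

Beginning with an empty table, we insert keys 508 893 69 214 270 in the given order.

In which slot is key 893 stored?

508 hashes to 3; slot 3 is free -> place at 3.
893 hashes to 3, h2=6; 3 taken -> place at 2.
69 hashes to 4; slot 4 is free -> place at 4.
214 hashes to 3, h2=5; 3 taken -> place at 1.
270 hashes to 3, h2=1; 3,4 taken -> place at 5.
Table: [_, 214, 893, 508, 69, 270, _]

2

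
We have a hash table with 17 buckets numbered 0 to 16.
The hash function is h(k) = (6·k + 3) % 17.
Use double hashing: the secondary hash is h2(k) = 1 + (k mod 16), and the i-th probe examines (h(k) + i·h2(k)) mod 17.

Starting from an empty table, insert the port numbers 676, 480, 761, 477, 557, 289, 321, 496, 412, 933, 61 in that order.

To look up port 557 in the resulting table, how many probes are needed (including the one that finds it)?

676: h=13 => slot 13
480: h=10 => slot 10
761: h=13, h2=10, probe 13,6 => slot 6
477: h=9 => slot 9
557: h=13, h2=14, probe 13,10,7 => slot 7
289: h=3 => slot 3
321: h=8 => slot 8
496: h=4 => slot 4
412: h=10, h2=13, probe 10,6,2 => slot 2
933: h=8, h2=6, probe 8,14 => slot 14
61: h=12 => slot 12
Table: [—, —, 412, 289, 496, —, 761, 557, 321, 477, 480, —, 61, 676, 933, —, —]
Lookup 557: h=13, h2=14, probe 13,10,7 → found at 7.

3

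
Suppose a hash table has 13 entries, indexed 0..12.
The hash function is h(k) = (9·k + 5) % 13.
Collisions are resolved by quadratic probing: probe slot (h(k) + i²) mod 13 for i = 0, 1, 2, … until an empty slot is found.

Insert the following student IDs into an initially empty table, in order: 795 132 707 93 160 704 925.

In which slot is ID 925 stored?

0

795: h=10 -> slot 10
132: h=10, probe 10,11 -> slot 11
707: h=11, probe 11,12 -> slot 12
93: h=10, probe 10,11,1 -> slot 1
160: h=2 -> slot 2
704: h=10, probe 10,11,1,6 -> slot 6
925: h=10, probe 10,11,1,6,0 -> slot 0
Table: [925, 93, 160, ., ., ., 704, ., ., ., 795, 132, 707]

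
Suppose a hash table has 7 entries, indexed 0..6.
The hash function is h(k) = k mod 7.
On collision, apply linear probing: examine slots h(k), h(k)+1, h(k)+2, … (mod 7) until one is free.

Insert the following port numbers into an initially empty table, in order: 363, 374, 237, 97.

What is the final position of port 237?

Insert 363: h=6, slot 6 empty -> index 6.
Insert 374: h=3, slot 3 empty -> index 3.
Insert 237: h=6, slot 6 occupied -> index 0.
Insert 97: h=6, slots 6,0 occupied -> index 1.
Table: [237, 97, ∅, 374, ∅, ∅, 363]

0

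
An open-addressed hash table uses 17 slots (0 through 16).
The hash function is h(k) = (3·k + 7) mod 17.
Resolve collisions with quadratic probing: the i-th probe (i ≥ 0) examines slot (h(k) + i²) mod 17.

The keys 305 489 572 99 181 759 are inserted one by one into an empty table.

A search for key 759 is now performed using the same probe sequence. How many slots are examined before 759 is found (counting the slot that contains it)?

Insert 305: h=4, slot 4 empty => index 4.
Insert 489: h=12, slot 12 empty => index 12.
Insert 572: h=6, slot 6 empty => index 6.
Insert 99: h=15, slot 15 empty => index 15.
Insert 181: h=6, slot 6 occupied => index 7.
Insert 759: h=6, slots 6,7 occupied => index 10.
Table: [., ., ., ., 305, ., 572, 181, ., ., 759, ., 489, ., ., 99, .]
Lookup 759: h=6, probe 6,7,10 → found at 10.

3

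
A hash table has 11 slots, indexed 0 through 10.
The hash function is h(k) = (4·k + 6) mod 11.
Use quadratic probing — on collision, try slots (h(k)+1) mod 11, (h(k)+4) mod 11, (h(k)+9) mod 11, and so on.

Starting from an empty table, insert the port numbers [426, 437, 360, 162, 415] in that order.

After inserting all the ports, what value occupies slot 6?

426: h=5 -> slot 5
437: h=5, probe 5,6 -> slot 6
360: h=5, probe 5,6,9 -> slot 9
162: h=5, probe 5,6,9,3 -> slot 3
415: h=5, probe 5,6,9,3,10 -> slot 10
Table: [., ., ., 162, ., 426, 437, ., ., 360, 415]

437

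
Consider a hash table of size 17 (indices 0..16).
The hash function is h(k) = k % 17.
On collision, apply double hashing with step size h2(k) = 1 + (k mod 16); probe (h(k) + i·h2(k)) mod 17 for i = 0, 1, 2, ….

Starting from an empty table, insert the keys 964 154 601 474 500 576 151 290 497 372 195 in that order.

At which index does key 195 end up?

Insert 964: h=12, slot 12 empty → index 12.
Insert 154: h=1, slot 1 empty → index 1.
Insert 601: h=6, slot 6 empty → index 6.
Insert 474: h=15, slot 15 empty → index 15.
Insert 500: h=7, slot 7 empty → index 7.
Insert 576: h=15, h2=1, slot 15 occupied → index 16.
Insert 151: h=15, h2=8, slots 15,6 occupied → index 14.
Insert 290: h=1, h2=3, slot 1 occupied → index 4.
Insert 497: h=4, h2=2, slots 4,6 occupied → index 8.
Insert 372: h=15, h2=5, slot 15 occupied → index 3.
Insert 195: h=8, h2=4, slots 8,12,16,3,7 occupied → index 11.
Table: [∅, 154, ∅, 372, 290, ∅, 601, 500, 497, ∅, ∅, 195, 964, ∅, 151, 474, 576]

11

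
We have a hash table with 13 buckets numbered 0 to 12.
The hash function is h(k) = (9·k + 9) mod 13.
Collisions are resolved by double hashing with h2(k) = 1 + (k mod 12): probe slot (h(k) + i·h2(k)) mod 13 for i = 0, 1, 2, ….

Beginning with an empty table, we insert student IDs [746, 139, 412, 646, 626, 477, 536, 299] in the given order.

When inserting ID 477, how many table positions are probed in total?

2

Insert 746: h=2, slot 2 empty => index 2.
Insert 139: h=12, slot 12 empty => index 12.
Insert 412: h=12, h2=5, slot 12 occupied => index 4.
Insert 646: h=12, h2=11, slot 12 occupied => index 10.
Insert 626: h=1, slot 1 empty => index 1.
Insert 477: h=12, h2=10, slot 12 occupied => index 9.
Insert 536: h=10, h2=9, slot 10 occupied => index 6.
Insert 299: h=9, h2=12, slot 9 occupied => index 8.
Table: [., 626, 746, ., 412, ., 536, ., 299, 477, 646, ., 139]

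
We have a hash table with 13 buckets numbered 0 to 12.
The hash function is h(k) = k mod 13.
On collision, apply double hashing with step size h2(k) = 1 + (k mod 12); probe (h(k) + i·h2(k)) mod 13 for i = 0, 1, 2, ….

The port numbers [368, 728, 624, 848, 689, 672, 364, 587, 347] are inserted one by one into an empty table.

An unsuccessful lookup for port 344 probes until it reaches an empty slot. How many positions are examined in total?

Insert 368: h=4, slot 4 empty -> index 4.
Insert 728: h=0, slot 0 empty -> index 0.
Insert 624: h=0, h2=1, slot 0 occupied -> index 1.
Insert 848: h=3, slot 3 empty -> index 3.
Insert 689: h=0, h2=6, slot 0 occupied -> index 6.
Insert 672: h=9, slot 9 empty -> index 9.
Insert 364: h=0, h2=5, slot 0 occupied -> index 5.
Insert 587: h=2, slot 2 empty -> index 2.
Insert 347: h=9, h2=12, slot 9 occupied -> index 8.
Table: [728, 624, 587, 848, 368, 364, 689, ., 347, 672, ., ., .]
Lookup 344: h=6, h2=9, probe 6,2,11 → slot 11 empty, not found.

3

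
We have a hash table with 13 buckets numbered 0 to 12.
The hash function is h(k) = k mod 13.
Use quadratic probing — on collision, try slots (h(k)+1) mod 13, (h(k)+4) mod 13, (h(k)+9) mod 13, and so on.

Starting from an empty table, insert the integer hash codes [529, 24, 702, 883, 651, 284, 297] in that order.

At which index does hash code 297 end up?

7

529: h=9 => slot 9
24: h=11 => slot 11
702: h=0 => slot 0
883: h=12 => slot 12
651: h=1 => slot 1
284: h=11, probe 11,12,2 => slot 2
297: h=11, probe 11,12,2,7 => slot 7
Table: [702, 651, 284, ., ., ., ., 297, ., 529, ., 24, 883]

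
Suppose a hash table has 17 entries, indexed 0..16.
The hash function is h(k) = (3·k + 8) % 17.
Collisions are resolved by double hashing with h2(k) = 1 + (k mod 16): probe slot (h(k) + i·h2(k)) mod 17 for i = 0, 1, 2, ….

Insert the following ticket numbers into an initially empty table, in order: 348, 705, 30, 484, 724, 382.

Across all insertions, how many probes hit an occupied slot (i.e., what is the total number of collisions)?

4

348 hashes to 15; slot 15 is free -> place at 15.
705 hashes to 15, h2=2; 15 taken -> place at 0.
30 hashes to 13; slot 13 is free -> place at 13.
484 hashes to 15, h2=5; 15 taken -> place at 3.
724 hashes to 4; slot 4 is free -> place at 4.
382 hashes to 15, h2=15; 15,13 taken -> place at 11.
Table: [705, _, _, 484, 724, _, _, _, _, _, _, 382, _, 30, _, 348, _]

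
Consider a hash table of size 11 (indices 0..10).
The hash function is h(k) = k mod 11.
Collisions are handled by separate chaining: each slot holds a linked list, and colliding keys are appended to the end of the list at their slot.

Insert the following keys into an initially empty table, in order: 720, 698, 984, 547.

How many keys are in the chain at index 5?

Insert 720: h=5, bucket 5 empty → new chain.
Insert 698: h=5, bucket 5 nonempty → append to chain.
Insert 984: h=5, bucket 5 nonempty → append to chain.
Insert 547: h=8, bucket 8 empty → new chain.
Final buckets:
0: -
1: -
2: -
3: -
4: -
5: 720 -> 698 -> 984
6: -
7: -
8: 547
9: -
10: -

3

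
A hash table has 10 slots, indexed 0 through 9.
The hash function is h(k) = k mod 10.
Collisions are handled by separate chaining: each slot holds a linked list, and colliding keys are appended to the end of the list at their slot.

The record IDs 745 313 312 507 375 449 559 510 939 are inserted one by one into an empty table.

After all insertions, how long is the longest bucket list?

3

745 → bucket 5
313 → bucket 3
312 → bucket 2
507 → bucket 7
375 → bucket 5 (collision)
449 → bucket 9
559 → bucket 9 (collision)
510 → bucket 0
939 → bucket 9 (collision)
Final buckets:
0: 510
1: —
2: 312
3: 313
4: —
5: 745 -> 375
6: —
7: 507
8: —
9: 449 -> 559 -> 939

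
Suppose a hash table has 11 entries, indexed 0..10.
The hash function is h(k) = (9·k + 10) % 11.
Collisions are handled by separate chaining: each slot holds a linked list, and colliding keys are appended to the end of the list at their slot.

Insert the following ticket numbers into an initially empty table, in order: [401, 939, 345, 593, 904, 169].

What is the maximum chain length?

3

401 → bucket 0
939 → bucket 2
345 → bucket 2 (collision)
593 → bucket 1
904 → bucket 6
169 → bucket 2 (collision)
Final buckets:
0: 401
1: 593
2: 939 -> 345 -> 169
3: —
4: —
5: —
6: 904
7: —
8: —
9: —
10: —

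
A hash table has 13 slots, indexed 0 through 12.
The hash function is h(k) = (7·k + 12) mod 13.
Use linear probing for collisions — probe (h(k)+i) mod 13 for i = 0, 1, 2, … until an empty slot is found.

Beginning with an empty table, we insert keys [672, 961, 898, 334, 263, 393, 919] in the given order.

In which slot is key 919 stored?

12

672 hashes to 10; slot 10 is free -> place at 10.
961 hashes to 5; slot 5 is free -> place at 5.
898 hashes to 6; slot 6 is free -> place at 6.
334 hashes to 10; 10 taken -> place at 11.
263 hashes to 7; slot 7 is free -> place at 7.
393 hashes to 7; 7 taken -> place at 8.
919 hashes to 10; 10,11 taken -> place at 12.
Table: [∅, ∅, ∅, ∅, ∅, 961, 898, 263, 393, ∅, 672, 334, 919]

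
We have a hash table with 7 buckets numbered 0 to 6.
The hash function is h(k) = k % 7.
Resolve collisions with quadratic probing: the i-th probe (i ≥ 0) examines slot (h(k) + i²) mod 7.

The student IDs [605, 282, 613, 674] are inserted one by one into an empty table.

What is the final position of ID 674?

6

605 hashes to 3; slot 3 is free => place at 3.
282 hashes to 2; slot 2 is free => place at 2.
613 hashes to 4; slot 4 is free => place at 4.
674 hashes to 2; 2,3 taken => place at 6.
Table: [-, -, 282, 605, 613, -, 674]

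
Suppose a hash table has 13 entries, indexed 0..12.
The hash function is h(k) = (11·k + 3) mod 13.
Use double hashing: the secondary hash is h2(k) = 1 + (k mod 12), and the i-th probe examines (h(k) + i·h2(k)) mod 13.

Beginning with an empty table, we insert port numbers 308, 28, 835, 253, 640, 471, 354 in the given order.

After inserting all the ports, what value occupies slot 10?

835

Insert 308: h=11, slot 11 empty -> index 11.
Insert 28: h=12, slot 12 empty -> index 12.
Insert 835: h=10, slot 10 empty -> index 10.
Insert 253: h=4, slot 4 empty -> index 4.
Insert 640: h=10, h2=5, slot 10 occupied -> index 2.
Insert 471: h=10, h2=4, slot 10 occupied -> index 1.
Insert 354: h=10, h2=7, slots 10,4,11 occupied -> index 5.
Table: [., 471, 640, ., 253, 354, ., ., ., ., 835, 308, 28]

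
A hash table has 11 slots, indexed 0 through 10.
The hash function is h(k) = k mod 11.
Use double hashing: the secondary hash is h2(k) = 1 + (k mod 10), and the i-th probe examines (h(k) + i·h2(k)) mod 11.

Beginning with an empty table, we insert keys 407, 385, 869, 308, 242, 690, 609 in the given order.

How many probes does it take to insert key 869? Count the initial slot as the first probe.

2

Insert 407: h=0, slot 0 empty => index 0.
Insert 385: h=0, h2=6, slot 0 occupied => index 6.
Insert 869: h=0, h2=10, slot 0 occupied => index 10.
Insert 308: h=0, h2=9, slot 0 occupied => index 9.
Insert 242: h=0, h2=3, slot 0 occupied => index 3.
Insert 690: h=8, slot 8 empty => index 8.
Insert 609: h=4, slot 4 empty => index 4.
Table: [407, —, —, 242, 609, —, 385, —, 690, 308, 869]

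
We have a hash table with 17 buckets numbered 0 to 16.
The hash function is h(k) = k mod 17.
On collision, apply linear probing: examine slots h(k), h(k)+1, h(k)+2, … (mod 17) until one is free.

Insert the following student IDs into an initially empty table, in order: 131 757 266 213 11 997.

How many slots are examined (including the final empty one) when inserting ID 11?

3

131: h=12 => slot 12
757: h=9 => slot 9
266: h=11 => slot 11
213: h=9, probe 9,10 => slot 10
11: h=11, probe 11,12,13 => slot 13
997: h=11, probe 11,12,13,14 => slot 14
Table: [_, _, _, _, _, _, _, _, _, 757, 213, 266, 131, 11, 997, _, _]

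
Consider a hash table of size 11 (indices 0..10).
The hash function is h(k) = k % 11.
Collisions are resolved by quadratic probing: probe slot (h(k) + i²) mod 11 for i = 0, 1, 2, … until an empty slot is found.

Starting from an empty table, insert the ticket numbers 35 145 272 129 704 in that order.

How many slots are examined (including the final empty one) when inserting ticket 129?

2

Insert 35: h=2, slot 2 empty => index 2.
Insert 145: h=2, slot 2 occupied => index 3.
Insert 272: h=8, slot 8 empty => index 8.
Insert 129: h=8, slot 8 occupied => index 9.
Insert 704: h=0, slot 0 empty => index 0.
Table: [704, _, 35, 145, _, _, _, _, 272, 129, _]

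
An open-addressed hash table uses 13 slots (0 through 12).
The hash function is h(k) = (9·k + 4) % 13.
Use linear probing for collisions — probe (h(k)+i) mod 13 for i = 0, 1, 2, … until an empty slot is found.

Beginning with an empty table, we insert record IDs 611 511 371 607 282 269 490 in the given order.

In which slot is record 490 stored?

10

Insert 611: h=4, slot 4 empty => index 4.
Insert 511: h=1, slot 1 empty => index 1.
Insert 371: h=2, slot 2 empty => index 2.
Insert 607: h=7, slot 7 empty => index 7.
Insert 282: h=7, slot 7 occupied => index 8.
Insert 269: h=7, slots 7,8 occupied => index 9.
Insert 490: h=7, slots 7,8,9 occupied => index 10.
Table: [., 511, 371, ., 611, ., ., 607, 282, 269, 490, ., .]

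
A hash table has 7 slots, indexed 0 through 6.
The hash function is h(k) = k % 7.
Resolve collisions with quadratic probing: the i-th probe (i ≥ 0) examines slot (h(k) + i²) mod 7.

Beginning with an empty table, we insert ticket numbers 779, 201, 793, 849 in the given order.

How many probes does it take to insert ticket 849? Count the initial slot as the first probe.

779: h=2 → slot 2
201: h=5 → slot 5
793: h=2, probe 2,3 → slot 3
849: h=2, probe 2,3,6 → slot 6
Table: [., ., 779, 793, ., 201, 849]

3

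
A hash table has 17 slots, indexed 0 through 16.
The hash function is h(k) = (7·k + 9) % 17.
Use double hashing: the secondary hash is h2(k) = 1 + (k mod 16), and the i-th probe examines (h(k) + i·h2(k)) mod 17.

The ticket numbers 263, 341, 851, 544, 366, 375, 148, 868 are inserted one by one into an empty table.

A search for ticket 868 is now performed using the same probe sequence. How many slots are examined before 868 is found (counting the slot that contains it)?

Insert 263: h=14, slot 14 empty => index 14.
Insert 341: h=16, slot 16 empty => index 16.
Insert 851: h=16, h2=4, slot 16 occupied => index 3.
Insert 544: h=9, slot 9 empty => index 9.
Insert 366: h=4, slot 4 empty => index 4.
Insert 375: h=16, h2=8, slot 16 occupied => index 7.
Insert 148: h=8, slot 8 empty => index 8.
Insert 868: h=16, h2=5, slots 16,4,9,14 occupied => index 2.
Table: [∅, ∅, 868, 851, 366, ∅, ∅, 375, 148, 544, ∅, ∅, ∅, ∅, 263, ∅, 341]
Lookup 868: h=16, h2=5, probe 16,4,9,14,2 → found at 2.

5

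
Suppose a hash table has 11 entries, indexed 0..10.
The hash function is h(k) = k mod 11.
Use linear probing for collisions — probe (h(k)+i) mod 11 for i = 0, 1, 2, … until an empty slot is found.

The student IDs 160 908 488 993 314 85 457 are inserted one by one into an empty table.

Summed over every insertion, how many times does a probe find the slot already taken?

8

160: h=6 → slot 6
908: h=6, probe 6,7 → slot 7
488: h=4 → slot 4
993: h=3 → slot 3
314: h=6, probe 6,7,8 → slot 8
85: h=8, probe 8,9 → slot 9
457: h=6, probe 6,7,8,9,10 → slot 10
Table: [., ., ., 993, 488, ., 160, 908, 314, 85, 457]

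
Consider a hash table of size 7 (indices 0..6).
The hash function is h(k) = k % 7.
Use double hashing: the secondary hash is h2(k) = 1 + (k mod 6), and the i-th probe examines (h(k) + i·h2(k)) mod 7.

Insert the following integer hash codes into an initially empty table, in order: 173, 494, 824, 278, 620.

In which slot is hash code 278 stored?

0

173 hashes to 5; slot 5 is free → place at 5.
494 hashes to 4; slot 4 is free → place at 4.
824 hashes to 5, h2=3; 5 taken → place at 1.
278 hashes to 5, h2=3; 5,1,4 taken → place at 0.
620 hashes to 4, h2=3; 4,0 taken → place at 3.
Table: [278, 824, —, 620, 494, 173, —]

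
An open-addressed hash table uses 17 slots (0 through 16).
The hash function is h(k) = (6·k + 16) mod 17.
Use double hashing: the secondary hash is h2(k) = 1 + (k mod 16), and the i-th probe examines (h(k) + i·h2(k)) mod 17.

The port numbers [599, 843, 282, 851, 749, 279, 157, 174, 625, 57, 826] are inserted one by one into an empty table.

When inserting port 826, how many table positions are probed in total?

3

599: h=6 => slot 6
843: h=8 => slot 8
282: h=8, h2=11, probe 8,2 => slot 2
851: h=5 => slot 5
749: h=5, h2=14, probe 5,2,16 => slot 16
279: h=7 => slot 7
157: h=6, h2=14, probe 6,3 => slot 3
174: h=6, h2=15, probe 6,4 => slot 4
625: h=9 => slot 9
57: h=1 => slot 1
826: h=8, h2=11, probe 8,2,13 => slot 13
Table: [∅, 57, 282, 157, 174, 851, 599, 279, 843, 625, ∅, ∅, ∅, 826, ∅, ∅, 749]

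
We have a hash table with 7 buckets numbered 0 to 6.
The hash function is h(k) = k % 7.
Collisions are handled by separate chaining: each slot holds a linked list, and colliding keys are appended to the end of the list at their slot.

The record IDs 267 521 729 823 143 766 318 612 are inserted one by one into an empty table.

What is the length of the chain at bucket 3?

5

Insert 267: h=1, bucket 1 empty → new chain.
Insert 521: h=3, bucket 3 empty → new chain.
Insert 729: h=1, bucket 1 nonempty → append to chain.
Insert 823: h=4, bucket 4 empty → new chain.
Insert 143: h=3, bucket 3 nonempty → append to chain.
Insert 766: h=3, bucket 3 nonempty → append to chain.
Insert 318: h=3, bucket 3 nonempty → append to chain.
Insert 612: h=3, bucket 3 nonempty → append to chain.
Final buckets:
0: —
1: 267 -> 729
2: —
3: 521 -> 143 -> 766 -> 318 -> 612
4: 823
5: —
6: —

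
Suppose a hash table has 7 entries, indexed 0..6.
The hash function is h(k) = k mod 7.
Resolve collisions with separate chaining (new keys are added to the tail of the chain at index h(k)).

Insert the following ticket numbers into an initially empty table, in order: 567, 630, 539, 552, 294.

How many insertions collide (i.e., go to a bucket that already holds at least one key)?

3

Insert 567: h=0, bucket 0 empty -> new chain.
Insert 630: h=0, bucket 0 nonempty -> append to chain.
Insert 539: h=0, bucket 0 nonempty -> append to chain.
Insert 552: h=6, bucket 6 empty -> new chain.
Insert 294: h=0, bucket 0 nonempty -> append to chain.
Final buckets:
0: 567 -> 630 -> 539 -> 294
1: ∅
2: ∅
3: ∅
4: ∅
5: ∅
6: 552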